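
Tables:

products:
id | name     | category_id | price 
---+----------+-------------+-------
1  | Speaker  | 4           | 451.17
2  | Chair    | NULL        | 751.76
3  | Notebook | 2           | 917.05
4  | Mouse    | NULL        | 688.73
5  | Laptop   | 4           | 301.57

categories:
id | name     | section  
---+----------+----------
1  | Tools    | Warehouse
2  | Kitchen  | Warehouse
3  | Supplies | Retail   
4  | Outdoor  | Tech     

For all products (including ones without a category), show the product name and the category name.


LEFT JOIN keeps every row from products (the left table); where category_id has no match in categories, the category columns become NULL. Walk through each product:
  - product 1 (Speaker): category_id=4 -> matches Outdoor
  - product 2 (Chair): category_id=NULL, no match -> kept with NULL
  - product 3 (Notebook): category_id=2 -> matches Kitchen
  - product 4 (Mouse): category_id=NULL, no match -> kept with NULL
  - product 5 (Laptop): category_id=4 -> matches Outdoor
All 5 rows appear; 2 have NULL category.

SQL:
SELECT a.name, b.name AS category
FROM products a
LEFT JOIN categories b ON a.category_id = b.id

Result:
name     | category
---------+---------
Speaker  | Outdoor 
Chair    | NULL    
Notebook | Kitchen 
Mouse    | NULL    
Laptop   | Outdoor 


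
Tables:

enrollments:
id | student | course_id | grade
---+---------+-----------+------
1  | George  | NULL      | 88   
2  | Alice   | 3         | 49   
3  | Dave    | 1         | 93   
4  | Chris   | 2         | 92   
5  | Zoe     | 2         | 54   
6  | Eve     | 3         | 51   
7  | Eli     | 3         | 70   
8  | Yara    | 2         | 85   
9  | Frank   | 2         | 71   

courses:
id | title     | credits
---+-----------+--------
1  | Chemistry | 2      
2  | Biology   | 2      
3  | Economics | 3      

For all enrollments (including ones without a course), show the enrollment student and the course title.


LEFT JOIN keeps every row from enrollments (the left table); where course_id has no match in courses, the course columns become NULL. Walk through each enrollment:
  - enrollment 1 (George): course_id=NULL, no match -> kept with NULL
  - enrollment 2 (Alice): course_id=3 -> matches Economics
  - enrollment 3 (Dave): course_id=1 -> matches Chemistry
  - enrollment 4 (Chris): course_id=2 -> matches Biology
  - enrollment 5 (Zoe): course_id=2 -> matches Biology
  - enrollment 6 (Eve): course_id=3 -> matches Economics
  - enrollment 7 (Eli): course_id=3 -> matches Economics
  - enrollment 8 (Yara): course_id=2 -> matches Biology
  - enrollment 9 (Frank): course_id=2 -> matches Biology
All 9 rows appear; 1 has NULL course.

SQL:
SELECT a.student, b.title AS course
FROM enrollments a
LEFT JOIN courses b ON a.course_id = b.id

Result:
student | course   
--------+----------
George  | NULL     
Alice   | Economics
Dave    | Chemistry
Chris   | Biology  
Zoe     | Biology  
Eve     | Economics
Eli     | Economics
Yara    | Biology  
Frank   | Biology  


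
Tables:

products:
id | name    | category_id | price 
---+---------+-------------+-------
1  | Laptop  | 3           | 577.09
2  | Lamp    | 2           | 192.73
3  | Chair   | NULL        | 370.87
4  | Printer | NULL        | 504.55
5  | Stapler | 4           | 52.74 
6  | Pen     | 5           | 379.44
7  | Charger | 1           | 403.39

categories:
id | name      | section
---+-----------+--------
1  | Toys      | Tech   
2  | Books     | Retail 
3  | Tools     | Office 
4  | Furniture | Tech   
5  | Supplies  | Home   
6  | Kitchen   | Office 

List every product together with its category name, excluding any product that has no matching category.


INNER JOIN keeps only products rows whose category_id matches an id in categories. Walk through each product:
  - product 1 (Laptop): category_id=3 -> matches Tools
  - product 2 (Lamp): category_id=2 -> matches Books
  - product 3 (Chair): category_id=NULL, no match -> dropped
  - product 4 (Printer): category_id=NULL, no match -> dropped
  - product 5 (Stapler): category_id=4 -> matches Furniture
  - product 6 (Pen): category_id=5 -> matches Supplies
  - product 7 (Charger): category_id=1 -> matches Toys
So 2 of 7 rows are dropped.

SQL:
SELECT a.name, b.name AS category
FROM products a
INNER JOIN categories b ON a.category_id = b.id

Result:
name    | category 
--------+----------
Laptop  | Tools    
Lamp    | Books    
Stapler | Furniture
Pen     | Supplies 
Charger | Toys     


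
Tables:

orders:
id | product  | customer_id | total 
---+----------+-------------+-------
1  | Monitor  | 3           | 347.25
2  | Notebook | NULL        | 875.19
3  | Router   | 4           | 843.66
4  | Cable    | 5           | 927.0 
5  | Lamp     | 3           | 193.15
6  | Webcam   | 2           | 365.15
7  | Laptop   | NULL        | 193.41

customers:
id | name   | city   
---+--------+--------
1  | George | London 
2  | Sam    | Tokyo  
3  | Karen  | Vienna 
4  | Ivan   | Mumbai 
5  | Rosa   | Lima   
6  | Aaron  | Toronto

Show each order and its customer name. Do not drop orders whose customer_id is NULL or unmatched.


LEFT JOIN keeps every row from orders (the left table); where customer_id has no match in customers, the customer columns become NULL. Walk through each order:
  - order 1 (Monitor): customer_id=3 -> matches Karen
  - order 2 (Notebook): customer_id=NULL, no match -> kept with NULL
  - order 3 (Router): customer_id=4 -> matches Ivan
  - order 4 (Cable): customer_id=5 -> matches Rosa
  - order 5 (Lamp): customer_id=3 -> matches Karen
  - order 6 (Webcam): customer_id=2 -> matches Sam
  - order 7 (Laptop): customer_id=NULL, no match -> kept with NULL
All 7 rows appear; 2 have NULL customer.

SQL:
SELECT a.product, b.name AS customer
FROM orders a
LEFT JOIN customers b ON a.customer_id = b.id

Result:
product  | customer
---------+---------
Monitor  | Karen   
Notebook | NULL    
Router   | Ivan    
Cable    | Rosa    
Lamp     | Karen   
Webcam   | Sam     
Laptop   | NULL    


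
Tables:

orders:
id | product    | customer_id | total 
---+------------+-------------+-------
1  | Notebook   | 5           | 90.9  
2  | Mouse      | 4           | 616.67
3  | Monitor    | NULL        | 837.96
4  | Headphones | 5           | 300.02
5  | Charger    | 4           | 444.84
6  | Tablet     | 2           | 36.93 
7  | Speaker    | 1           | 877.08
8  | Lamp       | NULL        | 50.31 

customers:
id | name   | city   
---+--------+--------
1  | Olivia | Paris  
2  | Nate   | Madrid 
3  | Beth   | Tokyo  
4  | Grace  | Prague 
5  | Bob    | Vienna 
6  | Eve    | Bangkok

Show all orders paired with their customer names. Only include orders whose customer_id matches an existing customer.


INNER JOIN keeps only orders rows whose customer_id matches an id in customers. Walk through each order:
  - order 1 (Notebook): customer_id=5 -> matches Bob
  - order 2 (Mouse): customer_id=4 -> matches Grace
  - order 3 (Monitor): customer_id=NULL, no match -> dropped
  - order 4 (Headphones): customer_id=5 -> matches Bob
  - order 5 (Charger): customer_id=4 -> matches Grace
  - order 6 (Tablet): customer_id=2 -> matches Nate
  - order 7 (Speaker): customer_id=1 -> matches Olivia
  - order 8 (Lamp): customer_id=NULL, no match -> dropped
So 2 of 8 rows are dropped.

SQL:
SELECT a.product, b.name AS customer
FROM orders a
INNER JOIN customers b ON a.customer_id = b.id

Result:
product    | customer
-----------+---------
Notebook   | Bob     
Mouse      | Grace   
Headphones | Bob     
Charger    | Grace   
Tablet     | Nate    
Speaker    | Olivia  


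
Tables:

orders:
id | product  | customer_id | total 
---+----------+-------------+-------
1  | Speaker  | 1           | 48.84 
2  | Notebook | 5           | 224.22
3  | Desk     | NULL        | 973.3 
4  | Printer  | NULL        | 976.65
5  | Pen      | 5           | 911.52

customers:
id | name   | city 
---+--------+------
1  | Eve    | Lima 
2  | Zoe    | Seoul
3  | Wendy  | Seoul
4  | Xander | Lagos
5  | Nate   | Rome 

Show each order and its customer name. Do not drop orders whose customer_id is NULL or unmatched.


LEFT JOIN keeps every row from orders (the left table); where customer_id has no match in customers, the customer columns become NULL. Walk through each order:
  - order 1 (Speaker): customer_id=1 -> matches Eve
  - order 2 (Notebook): customer_id=5 -> matches Nate
  - order 3 (Desk): customer_id=NULL, no match -> kept with NULL
  - order 4 (Printer): customer_id=NULL, no match -> kept with NULL
  - order 5 (Pen): customer_id=5 -> matches Nate
All 5 rows appear; 2 have NULL customer.

SQL:
SELECT a.product, b.name AS customer
FROM orders a
LEFT JOIN customers b ON a.customer_id = b.id

Result:
product  | customer
---------+---------
Speaker  | Eve     
Notebook | Nate    
Desk     | NULL    
Printer  | NULL    
Pen      | Nate    


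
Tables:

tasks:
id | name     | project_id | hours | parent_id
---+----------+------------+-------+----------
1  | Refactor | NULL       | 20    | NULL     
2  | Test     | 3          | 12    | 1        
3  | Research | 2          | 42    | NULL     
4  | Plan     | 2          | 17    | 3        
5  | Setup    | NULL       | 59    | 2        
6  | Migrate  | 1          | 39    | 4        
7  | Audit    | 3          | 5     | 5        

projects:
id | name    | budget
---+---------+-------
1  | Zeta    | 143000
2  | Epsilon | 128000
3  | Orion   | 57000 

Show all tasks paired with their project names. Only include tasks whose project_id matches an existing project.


INNER JOIN keeps only tasks rows whose project_id matches an id in projects. Walk through each task:
  - task 1 (Refactor): project_id=NULL, no match -> dropped
  - task 2 (Test): project_id=3 -> matches Orion
  - task 3 (Research): project_id=2 -> matches Epsilon
  - task 4 (Plan): project_id=2 -> matches Epsilon
  - task 5 (Setup): project_id=NULL, no match -> dropped
  - task 6 (Migrate): project_id=1 -> matches Zeta
  - task 7 (Audit): project_id=3 -> matches Orion
So 2 of 7 rows are dropped.

SQL:
SELECT a.name, b.name AS project
FROM tasks a
INNER JOIN projects b ON a.project_id = b.id

Result:
name     | project
---------+--------
Test     | Orion  
Research | Epsilon
Plan     | Epsilon
Migrate  | Zeta   
Audit    | Orion  


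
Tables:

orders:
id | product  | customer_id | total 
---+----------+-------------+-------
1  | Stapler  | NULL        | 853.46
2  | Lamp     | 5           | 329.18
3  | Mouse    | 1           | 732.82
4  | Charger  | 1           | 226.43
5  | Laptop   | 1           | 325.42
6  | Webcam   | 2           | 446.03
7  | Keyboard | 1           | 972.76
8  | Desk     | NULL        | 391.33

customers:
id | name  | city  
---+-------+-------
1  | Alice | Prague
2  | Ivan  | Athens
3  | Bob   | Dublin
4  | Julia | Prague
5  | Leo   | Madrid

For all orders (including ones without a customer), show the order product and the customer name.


LEFT JOIN keeps every row from orders (the left table); where customer_id has no match in customers, the customer columns become NULL. Walk through each order:
  - order 1 (Stapler): customer_id=NULL, no match -> kept with NULL
  - order 2 (Lamp): customer_id=5 -> matches Leo
  - order 3 (Mouse): customer_id=1 -> matches Alice
  - order 4 (Charger): customer_id=1 -> matches Alice
  - order 5 (Laptop): customer_id=1 -> matches Alice
  - order 6 (Webcam): customer_id=2 -> matches Ivan
  - order 7 (Keyboard): customer_id=1 -> matches Alice
  - order 8 (Desk): customer_id=NULL, no match -> kept with NULL
All 8 rows appear; 2 have NULL customer.

SQL:
SELECT a.product, b.name AS customer
FROM orders a
LEFT JOIN customers b ON a.customer_id = b.id

Result:
product  | customer
---------+---------
Stapler  | NULL    
Lamp     | Leo     
Mouse    | Alice   
Charger  | Alice   
Laptop   | Alice   
Webcam   | Ivan    
Keyboard | Alice   
Desk     | NULL    


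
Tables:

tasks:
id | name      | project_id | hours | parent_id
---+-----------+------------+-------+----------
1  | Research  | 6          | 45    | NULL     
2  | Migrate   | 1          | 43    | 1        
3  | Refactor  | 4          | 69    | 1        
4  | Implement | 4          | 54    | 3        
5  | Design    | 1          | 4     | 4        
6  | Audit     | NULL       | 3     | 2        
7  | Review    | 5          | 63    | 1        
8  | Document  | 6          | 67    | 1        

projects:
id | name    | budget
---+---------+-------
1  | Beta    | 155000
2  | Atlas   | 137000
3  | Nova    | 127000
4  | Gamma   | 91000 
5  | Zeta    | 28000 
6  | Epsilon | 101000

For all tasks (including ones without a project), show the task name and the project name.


LEFT JOIN keeps every row from tasks (the left table); where project_id has no match in projects, the project columns become NULL. Walk through each task:
  - task 1 (Research): project_id=6 -> matches Epsilon
  - task 2 (Migrate): project_id=1 -> matches Beta
  - task 3 (Refactor): project_id=4 -> matches Gamma
  - task 4 (Implement): project_id=4 -> matches Gamma
  - task 5 (Design): project_id=1 -> matches Beta
  - task 6 (Audit): project_id=NULL, no match -> kept with NULL
  - task 7 (Review): project_id=5 -> matches Zeta
  - task 8 (Document): project_id=6 -> matches Epsilon
All 8 rows appear; 1 has NULL project.

SQL:
SELECT a.name, b.name AS project
FROM tasks a
LEFT JOIN projects b ON a.project_id = b.id

Result:
name      | project
----------+--------
Research  | Epsilon
Migrate   | Beta   
Refactor  | Gamma  
Implement | Gamma  
Design    | Beta   
Audit     | NULL   
Review    | Zeta   
Document  | Epsilon


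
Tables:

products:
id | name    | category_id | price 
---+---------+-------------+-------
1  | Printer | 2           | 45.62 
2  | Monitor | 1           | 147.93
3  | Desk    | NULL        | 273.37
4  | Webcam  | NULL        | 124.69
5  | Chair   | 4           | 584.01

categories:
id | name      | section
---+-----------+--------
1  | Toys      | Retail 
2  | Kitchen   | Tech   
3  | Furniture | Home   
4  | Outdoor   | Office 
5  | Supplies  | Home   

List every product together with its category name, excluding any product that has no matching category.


INNER JOIN keeps only products rows whose category_id matches an id in categories. Walk through each product:
  - product 1 (Printer): category_id=2 -> matches Kitchen
  - product 2 (Monitor): category_id=1 -> matches Toys
  - product 3 (Desk): category_id=NULL, no match -> dropped
  - product 4 (Webcam): category_id=NULL, no match -> dropped
  - product 5 (Chair): category_id=4 -> matches Outdoor
So 2 of 5 rows are dropped.

SQL:
SELECT a.name, b.name AS category
FROM products a
INNER JOIN categories b ON a.category_id = b.id

Result:
name    | category
--------+---------
Printer | Kitchen 
Monitor | Toys    
Chair   | Outdoor 


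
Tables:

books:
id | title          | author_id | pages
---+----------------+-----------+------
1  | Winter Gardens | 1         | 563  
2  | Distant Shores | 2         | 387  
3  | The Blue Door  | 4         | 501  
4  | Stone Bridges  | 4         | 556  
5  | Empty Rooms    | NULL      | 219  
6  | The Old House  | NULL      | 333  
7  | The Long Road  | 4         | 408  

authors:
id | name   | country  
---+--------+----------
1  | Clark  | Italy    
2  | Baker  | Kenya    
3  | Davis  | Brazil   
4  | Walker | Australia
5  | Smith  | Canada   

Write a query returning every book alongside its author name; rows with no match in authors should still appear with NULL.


LEFT JOIN keeps every row from books (the left table); where author_id has no match in authors, the author columns become NULL. Walk through each book:
  - book 1 (Winter Gardens): author_id=1 -> matches Clark
  - book 2 (Distant Shores): author_id=2 -> matches Baker
  - book 3 (The Blue Door): author_id=4 -> matches Walker
  - book 4 (Stone Bridges): author_id=4 -> matches Walker
  - book 5 (Empty Rooms): author_id=NULL, no match -> kept with NULL
  - book 6 (The Old House): author_id=NULL, no match -> kept with NULL
  - book 7 (The Long Road): author_id=4 -> matches Walker
All 7 rows appear; 2 have NULL author.

SQL:
SELECT a.title, b.name AS author
FROM books a
LEFT JOIN authors b ON a.author_id = b.id

Result:
title          | author
---------------+-------
Winter Gardens | Clark 
Distant Shores | Baker 
The Blue Door  | Walker
Stone Bridges  | Walker
Empty Rooms    | NULL  
The Old House  | NULL  
The Long Road  | Walker


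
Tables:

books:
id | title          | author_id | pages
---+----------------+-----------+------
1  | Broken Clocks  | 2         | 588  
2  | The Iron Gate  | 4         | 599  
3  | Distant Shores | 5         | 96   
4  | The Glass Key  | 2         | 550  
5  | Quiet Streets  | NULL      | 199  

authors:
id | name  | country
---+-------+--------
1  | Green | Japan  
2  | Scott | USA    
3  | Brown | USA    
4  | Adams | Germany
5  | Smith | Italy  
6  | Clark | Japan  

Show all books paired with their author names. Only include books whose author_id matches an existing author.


INNER JOIN keeps only books rows whose author_id matches an id in authors. Walk through each book:
  - book 1 (Broken Clocks): author_id=2 -> matches Scott
  - book 2 (The Iron Gate): author_id=4 -> matches Adams
  - book 3 (Distant Shores): author_id=5 -> matches Smith
  - book 4 (The Glass Key): author_id=2 -> matches Scott
  - book 5 (Quiet Streets): author_id=NULL, no match -> dropped
So 1 of 5 rows is dropped.

SQL:
SELECT a.title, b.name AS author
FROM books a
INNER JOIN authors b ON a.author_id = b.id

Result:
title          | author
---------------+-------
Broken Clocks  | Scott 
The Iron Gate  | Adams 
Distant Shores | Smith 
The Glass Key  | Scott 


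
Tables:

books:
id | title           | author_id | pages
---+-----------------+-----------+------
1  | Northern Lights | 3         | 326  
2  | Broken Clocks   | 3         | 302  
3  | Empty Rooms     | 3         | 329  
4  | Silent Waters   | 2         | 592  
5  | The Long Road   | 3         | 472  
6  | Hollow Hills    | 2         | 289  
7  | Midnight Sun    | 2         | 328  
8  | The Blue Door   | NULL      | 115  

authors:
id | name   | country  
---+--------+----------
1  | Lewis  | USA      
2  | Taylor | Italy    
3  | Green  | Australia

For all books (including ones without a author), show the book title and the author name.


LEFT JOIN keeps every row from books (the left table); where author_id has no match in authors, the author columns become NULL. Walk through each book:
  - book 1 (Northern Lights): author_id=3 -> matches Green
  - book 2 (Broken Clocks): author_id=3 -> matches Green
  - book 3 (Empty Rooms): author_id=3 -> matches Green
  - book 4 (Silent Waters): author_id=2 -> matches Taylor
  - book 5 (The Long Road): author_id=3 -> matches Green
  - book 6 (Hollow Hills): author_id=2 -> matches Taylor
  - book 7 (Midnight Sun): author_id=2 -> matches Taylor
  - book 8 (The Blue Door): author_id=NULL, no match -> kept with NULL
All 8 rows appear; 1 has NULL author.

SQL:
SELECT a.title, b.name AS author
FROM books a
LEFT JOIN authors b ON a.author_id = b.id

Result:
title           | author
----------------+-------
Northern Lights | Green 
Broken Clocks   | Green 
Empty Rooms     | Green 
Silent Waters   | Taylor
The Long Road   | Green 
Hollow Hills    | Taylor
Midnight Sun    | Taylor
The Blue Door   | NULL  


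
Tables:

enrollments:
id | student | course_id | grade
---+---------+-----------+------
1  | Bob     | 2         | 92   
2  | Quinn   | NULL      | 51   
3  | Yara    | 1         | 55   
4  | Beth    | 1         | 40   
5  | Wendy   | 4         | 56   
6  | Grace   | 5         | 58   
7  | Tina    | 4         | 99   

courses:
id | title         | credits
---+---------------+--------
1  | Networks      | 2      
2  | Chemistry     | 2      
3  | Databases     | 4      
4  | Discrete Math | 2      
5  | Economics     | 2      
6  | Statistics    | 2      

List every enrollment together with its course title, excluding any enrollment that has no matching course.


INNER JOIN keeps only enrollments rows whose course_id matches an id in courses. Walk through each enrollment:
  - enrollment 1 (Bob): course_id=2 -> matches Chemistry
  - enrollment 2 (Quinn): course_id=NULL, no match -> dropped
  - enrollment 3 (Yara): course_id=1 -> matches Networks
  - enrollment 4 (Beth): course_id=1 -> matches Networks
  - enrollment 5 (Wendy): course_id=4 -> matches Discrete Math
  - enrollment 6 (Grace): course_id=5 -> matches Economics
  - enrollment 7 (Tina): course_id=4 -> matches Discrete Math
So 1 of 7 rows is dropped.

SQL:
SELECT a.student, b.title AS course
FROM enrollments a
INNER JOIN courses b ON a.course_id = b.id

Result:
student | course       
--------+--------------
Bob     | Chemistry    
Yara    | Networks     
Beth    | Networks     
Wendy   | Discrete Math
Grace   | Economics    
Tina    | Discrete Math


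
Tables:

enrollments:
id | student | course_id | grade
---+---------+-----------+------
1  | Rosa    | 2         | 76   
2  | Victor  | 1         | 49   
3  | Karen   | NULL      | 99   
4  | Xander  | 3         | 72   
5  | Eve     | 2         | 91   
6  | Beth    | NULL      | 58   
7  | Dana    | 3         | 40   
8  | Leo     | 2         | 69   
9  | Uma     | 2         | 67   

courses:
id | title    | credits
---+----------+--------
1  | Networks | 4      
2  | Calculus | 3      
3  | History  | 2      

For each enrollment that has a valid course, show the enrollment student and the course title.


INNER JOIN keeps only enrollments rows whose course_id matches an id in courses. Walk through each enrollment:
  - enrollment 1 (Rosa): course_id=2 -> matches Calculus
  - enrollment 2 (Victor): course_id=1 -> matches Networks
  - enrollment 3 (Karen): course_id=NULL, no match -> dropped
  - enrollment 4 (Xander): course_id=3 -> matches History
  - enrollment 5 (Eve): course_id=2 -> matches Calculus
  - enrollment 6 (Beth): course_id=NULL, no match -> dropped
  - enrollment 7 (Dana): course_id=3 -> matches History
  - enrollment 8 (Leo): course_id=2 -> matches Calculus
  - enrollment 9 (Uma): course_id=2 -> matches Calculus
So 2 of 9 rows are dropped.

SQL:
SELECT a.student, b.title AS course
FROM enrollments a
INNER JOIN courses b ON a.course_id = b.id

Result:
student | course  
--------+---------
Rosa    | Calculus
Victor  | Networks
Xander  | History 
Eve     | Calculus
Dana    | History 
Leo     | Calculus
Uma     | Calculus


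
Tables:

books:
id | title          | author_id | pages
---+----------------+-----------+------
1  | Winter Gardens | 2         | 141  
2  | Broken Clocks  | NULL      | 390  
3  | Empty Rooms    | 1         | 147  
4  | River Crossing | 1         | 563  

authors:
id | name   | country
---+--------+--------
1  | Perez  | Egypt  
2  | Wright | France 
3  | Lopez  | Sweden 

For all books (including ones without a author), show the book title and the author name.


LEFT JOIN keeps every row from books (the left table); where author_id has no match in authors, the author columns become NULL. Walk through each book:
  - book 1 (Winter Gardens): author_id=2 -> matches Wright
  - book 2 (Broken Clocks): author_id=NULL, no match -> kept with NULL
  - book 3 (Empty Rooms): author_id=1 -> matches Perez
  - book 4 (River Crossing): author_id=1 -> matches Perez
All 4 rows appear; 1 has NULL author.

SQL:
SELECT a.title, b.name AS author
FROM books a
LEFT JOIN authors b ON a.author_id = b.id

Result:
title          | author
---------------+-------
Winter Gardens | Wright
Broken Clocks  | NULL  
Empty Rooms    | Perez 
River Crossing | Perez 


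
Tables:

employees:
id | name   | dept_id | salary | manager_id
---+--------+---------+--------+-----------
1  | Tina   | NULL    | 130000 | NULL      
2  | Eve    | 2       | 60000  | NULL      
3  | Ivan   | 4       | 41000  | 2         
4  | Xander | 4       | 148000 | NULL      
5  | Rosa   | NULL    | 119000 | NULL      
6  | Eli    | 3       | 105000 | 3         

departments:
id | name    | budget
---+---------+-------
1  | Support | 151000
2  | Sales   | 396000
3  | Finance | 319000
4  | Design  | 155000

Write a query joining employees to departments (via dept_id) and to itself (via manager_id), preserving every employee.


Two LEFT JOINs from the same base table employees: one to departments via dept_id, one to employees itself via manager_id. Both are LEFT so every employee is preserved.
Match against departments:
  - employee 1 (Tina): dept_id=NULL, no match -> kept with NULL
  - employee 2 (Eve): dept_id=2 -> matches Sales
  - employee 3 (Ivan): dept_id=4 -> matches Design
  - employee 4 (Xander): dept_id=4 -> matches Design
  - employee 5 (Rosa): dept_id=NULL, no match -> kept with NULL
  - employee 6 (Eli): dept_id=3 -> matches Finance
Match against employees (self):
  - employee 1 (Tina): manager_id=NULL -> NULL
  - employee 2 (Eve): manager_id=NULL -> NULL
  - employee 3 (Ivan): manager_id=2 -> Eve
  - employee 4 (Xander): manager_id=NULL -> NULL
  - employee 5 (Rosa): manager_id=NULL -> NULL
  - employee 6 (Eli): manager_id=3 -> Ivan

SQL:
SELECT a.name, b.name AS department, c.name AS manager
FROM employees a
LEFT JOIN departments b ON a.dept_id = b.id
LEFT JOIN employees c ON a.manager_id = c.id

Result:
name   | department | manager
-------+------------+--------
Tina   | NULL       | NULL   
Eve    | Sales      | NULL   
Ivan   | Design     | Eve    
Xander | Design     | NULL   
Rosa   | NULL       | NULL   
Eli    | Finance    | Ivan   


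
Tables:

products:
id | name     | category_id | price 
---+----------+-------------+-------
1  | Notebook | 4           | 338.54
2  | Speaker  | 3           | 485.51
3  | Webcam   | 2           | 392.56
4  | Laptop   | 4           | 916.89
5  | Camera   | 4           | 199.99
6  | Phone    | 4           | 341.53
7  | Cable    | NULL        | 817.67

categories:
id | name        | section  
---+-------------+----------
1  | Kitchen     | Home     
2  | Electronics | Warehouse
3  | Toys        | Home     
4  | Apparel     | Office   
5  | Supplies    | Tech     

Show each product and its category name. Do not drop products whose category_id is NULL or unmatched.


LEFT JOIN keeps every row from products (the left table); where category_id has no match in categories, the category columns become NULL. Walk through each product:
  - product 1 (Notebook): category_id=4 -> matches Apparel
  - product 2 (Speaker): category_id=3 -> matches Toys
  - product 3 (Webcam): category_id=2 -> matches Electronics
  - product 4 (Laptop): category_id=4 -> matches Apparel
  - product 5 (Camera): category_id=4 -> matches Apparel
  - product 6 (Phone): category_id=4 -> matches Apparel
  - product 7 (Cable): category_id=NULL, no match -> kept with NULL
All 7 rows appear; 1 has NULL category.

SQL:
SELECT a.name, b.name AS category
FROM products a
LEFT JOIN categories b ON a.category_id = b.id

Result:
name     | category   
---------+------------
Notebook | Apparel    
Speaker  | Toys       
Webcam   | Electronics
Laptop   | Apparel    
Camera   | Apparel    
Phone    | Apparel    
Cable    | NULL       


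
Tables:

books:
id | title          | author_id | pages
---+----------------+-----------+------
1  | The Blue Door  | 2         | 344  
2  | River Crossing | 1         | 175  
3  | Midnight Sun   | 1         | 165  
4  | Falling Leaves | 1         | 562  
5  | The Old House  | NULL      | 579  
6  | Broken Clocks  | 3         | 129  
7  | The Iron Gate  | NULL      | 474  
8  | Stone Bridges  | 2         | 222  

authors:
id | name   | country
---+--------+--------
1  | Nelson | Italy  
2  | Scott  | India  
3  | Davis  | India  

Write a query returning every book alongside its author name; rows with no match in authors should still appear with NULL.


LEFT JOIN keeps every row from books (the left table); where author_id has no match in authors, the author columns become NULL. Walk through each book:
  - book 1 (The Blue Door): author_id=2 -> matches Scott
  - book 2 (River Crossing): author_id=1 -> matches Nelson
  - book 3 (Midnight Sun): author_id=1 -> matches Nelson
  - book 4 (Falling Leaves): author_id=1 -> matches Nelson
  - book 5 (The Old House): author_id=NULL, no match -> kept with NULL
  - book 6 (Broken Clocks): author_id=3 -> matches Davis
  - book 7 (The Iron Gate): author_id=NULL, no match -> kept with NULL
  - book 8 (Stone Bridges): author_id=2 -> matches Scott
All 8 rows appear; 2 have NULL author.

SQL:
SELECT a.title, b.name AS author
FROM books a
LEFT JOIN authors b ON a.author_id = b.id

Result:
title          | author
---------------+-------
The Blue Door  | Scott 
River Crossing | Nelson
Midnight Sun   | Nelson
Falling Leaves | Nelson
The Old House  | NULL  
Broken Clocks  | Davis 
The Iron Gate  | NULL  
Stone Bridges  | Scott 


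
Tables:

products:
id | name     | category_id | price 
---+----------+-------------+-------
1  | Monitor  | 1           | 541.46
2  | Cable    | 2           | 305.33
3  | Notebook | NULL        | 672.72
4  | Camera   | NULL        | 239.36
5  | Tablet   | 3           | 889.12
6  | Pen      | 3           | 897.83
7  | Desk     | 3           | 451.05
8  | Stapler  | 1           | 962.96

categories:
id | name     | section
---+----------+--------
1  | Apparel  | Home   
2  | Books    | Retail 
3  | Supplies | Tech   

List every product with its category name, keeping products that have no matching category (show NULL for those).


LEFT JOIN keeps every row from products (the left table); where category_id has no match in categories, the category columns become NULL. Walk through each product:
  - product 1 (Monitor): category_id=1 -> matches Apparel
  - product 2 (Cable): category_id=2 -> matches Books
  - product 3 (Notebook): category_id=NULL, no match -> kept with NULL
  - product 4 (Camera): category_id=NULL, no match -> kept with NULL
  - product 5 (Tablet): category_id=3 -> matches Supplies
  - product 6 (Pen): category_id=3 -> matches Supplies
  - product 7 (Desk): category_id=3 -> matches Supplies
  - product 8 (Stapler): category_id=1 -> matches Apparel
All 8 rows appear; 2 have NULL category.

SQL:
SELECT a.name, b.name AS category
FROM products a
LEFT JOIN categories b ON a.category_id = b.id

Result:
name     | category
---------+---------
Monitor  | Apparel 
Cable    | Books   
Notebook | NULL    
Camera   | NULL    
Tablet   | Supplies
Pen      | Supplies
Desk     | Supplies
Stapler  | Apparel 


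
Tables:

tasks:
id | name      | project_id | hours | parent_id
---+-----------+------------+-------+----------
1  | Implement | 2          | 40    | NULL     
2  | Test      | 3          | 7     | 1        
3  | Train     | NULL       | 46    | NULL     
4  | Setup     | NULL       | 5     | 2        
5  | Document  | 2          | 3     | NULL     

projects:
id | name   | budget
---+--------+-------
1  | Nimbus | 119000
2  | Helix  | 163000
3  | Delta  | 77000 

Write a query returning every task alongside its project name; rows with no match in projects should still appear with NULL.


LEFT JOIN keeps every row from tasks (the left table); where project_id has no match in projects, the project columns become NULL. Walk through each task:
  - task 1 (Implement): project_id=2 -> matches Helix
  - task 2 (Test): project_id=3 -> matches Delta
  - task 3 (Train): project_id=NULL, no match -> kept with NULL
  - task 4 (Setup): project_id=NULL, no match -> kept with NULL
  - task 5 (Document): project_id=2 -> matches Helix
All 5 rows appear; 2 have NULL project.

SQL:
SELECT a.name, b.name AS project
FROM tasks a
LEFT JOIN projects b ON a.project_id = b.id

Result:
name      | project
----------+--------
Implement | Helix  
Test      | Delta  
Train     | NULL   
Setup     | NULL   
Document  | Helix  


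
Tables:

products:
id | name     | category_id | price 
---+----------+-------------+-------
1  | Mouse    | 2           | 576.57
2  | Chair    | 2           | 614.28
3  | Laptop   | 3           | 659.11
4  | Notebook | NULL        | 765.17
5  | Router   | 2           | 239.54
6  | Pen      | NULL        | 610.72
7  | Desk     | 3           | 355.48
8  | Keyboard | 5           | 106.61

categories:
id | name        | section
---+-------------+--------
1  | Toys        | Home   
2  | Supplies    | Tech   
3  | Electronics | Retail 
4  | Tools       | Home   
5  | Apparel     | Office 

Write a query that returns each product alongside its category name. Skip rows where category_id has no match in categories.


INNER JOIN keeps only products rows whose category_id matches an id in categories. Walk through each product:
  - product 1 (Mouse): category_id=2 -> matches Supplies
  - product 2 (Chair): category_id=2 -> matches Supplies
  - product 3 (Laptop): category_id=3 -> matches Electronics
  - product 4 (Notebook): category_id=NULL, no match -> dropped
  - product 5 (Router): category_id=2 -> matches Supplies
  - product 6 (Pen): category_id=NULL, no match -> dropped
  - product 7 (Desk): category_id=3 -> matches Electronics
  - product 8 (Keyboard): category_id=5 -> matches Apparel
So 2 of 8 rows are dropped.

SQL:
SELECT a.name, b.name AS category
FROM products a
INNER JOIN categories b ON a.category_id = b.id

Result:
name     | category   
---------+------------
Mouse    | Supplies   
Chair    | Supplies   
Laptop   | Electronics
Router   | Supplies   
Desk     | Electronics
Keyboard | Apparel    


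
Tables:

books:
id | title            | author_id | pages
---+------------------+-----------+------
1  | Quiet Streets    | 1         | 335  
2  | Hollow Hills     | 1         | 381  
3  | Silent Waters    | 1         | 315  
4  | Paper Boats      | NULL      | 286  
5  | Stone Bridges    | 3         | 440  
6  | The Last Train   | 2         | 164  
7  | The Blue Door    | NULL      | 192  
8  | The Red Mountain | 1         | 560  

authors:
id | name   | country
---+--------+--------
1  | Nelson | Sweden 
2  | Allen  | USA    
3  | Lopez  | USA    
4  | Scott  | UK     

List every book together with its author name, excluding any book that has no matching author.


INNER JOIN keeps only books rows whose author_id matches an id in authors. Walk through each book:
  - book 1 (Quiet Streets): author_id=1 -> matches Nelson
  - book 2 (Hollow Hills): author_id=1 -> matches Nelson
  - book 3 (Silent Waters): author_id=1 -> matches Nelson
  - book 4 (Paper Boats): author_id=NULL, no match -> dropped
  - book 5 (Stone Bridges): author_id=3 -> matches Lopez
  - book 6 (The Last Train): author_id=2 -> matches Allen
  - book 7 (The Blue Door): author_id=NULL, no match -> dropped
  - book 8 (The Red Mountain): author_id=1 -> matches Nelson
So 2 of 8 rows are dropped.

SQL:
SELECT a.title, b.name AS author
FROM books a
INNER JOIN authors b ON a.author_id = b.id

Result:
title            | author
-----------------+-------
Quiet Streets    | Nelson
Hollow Hills     | Nelson
Silent Waters    | Nelson
Stone Bridges    | Lopez 
The Last Train   | Allen 
The Red Mountain | Nelson


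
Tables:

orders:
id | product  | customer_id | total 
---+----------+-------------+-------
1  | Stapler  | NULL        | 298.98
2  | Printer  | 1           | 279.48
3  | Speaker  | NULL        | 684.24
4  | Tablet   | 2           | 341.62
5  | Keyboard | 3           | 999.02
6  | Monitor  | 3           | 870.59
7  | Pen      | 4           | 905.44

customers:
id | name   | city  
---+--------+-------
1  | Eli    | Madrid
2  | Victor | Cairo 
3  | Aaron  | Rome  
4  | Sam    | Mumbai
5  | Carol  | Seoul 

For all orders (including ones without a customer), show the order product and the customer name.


LEFT JOIN keeps every row from orders (the left table); where customer_id has no match in customers, the customer columns become NULL. Walk through each order:
  - order 1 (Stapler): customer_id=NULL, no match -> kept with NULL
  - order 2 (Printer): customer_id=1 -> matches Eli
  - order 3 (Speaker): customer_id=NULL, no match -> kept with NULL
  - order 4 (Tablet): customer_id=2 -> matches Victor
  - order 5 (Keyboard): customer_id=3 -> matches Aaron
  - order 6 (Monitor): customer_id=3 -> matches Aaron
  - order 7 (Pen): customer_id=4 -> matches Sam
All 7 rows appear; 2 have NULL customer.

SQL:
SELECT a.product, b.name AS customer
FROM orders a
LEFT JOIN customers b ON a.customer_id = b.id

Result:
product  | customer
---------+---------
Stapler  | NULL    
Printer  | Eli     
Speaker  | NULL    
Tablet   | Victor  
Keyboard | Aaron   
Monitor  | Aaron   
Pen      | Sam     


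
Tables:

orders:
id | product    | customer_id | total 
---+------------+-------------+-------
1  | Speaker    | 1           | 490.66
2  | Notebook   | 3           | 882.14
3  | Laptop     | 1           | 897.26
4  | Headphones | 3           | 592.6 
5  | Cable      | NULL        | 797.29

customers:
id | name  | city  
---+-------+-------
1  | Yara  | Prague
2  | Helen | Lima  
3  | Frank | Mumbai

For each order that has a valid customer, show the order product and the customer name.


INNER JOIN keeps only orders rows whose customer_id matches an id in customers. Walk through each order:
  - order 1 (Speaker): customer_id=1 -> matches Yara
  - order 2 (Notebook): customer_id=3 -> matches Frank
  - order 3 (Laptop): customer_id=1 -> matches Yara
  - order 4 (Headphones): customer_id=3 -> matches Frank
  - order 5 (Cable): customer_id=NULL, no match -> dropped
So 1 of 5 rows is dropped.

SQL:
SELECT a.product, b.name AS customer
FROM orders a
INNER JOIN customers b ON a.customer_id = b.id

Result:
product    | customer
-----------+---------
Speaker    | Yara    
Notebook   | Frank   
Laptop     | Yara    
Headphones | Frank   


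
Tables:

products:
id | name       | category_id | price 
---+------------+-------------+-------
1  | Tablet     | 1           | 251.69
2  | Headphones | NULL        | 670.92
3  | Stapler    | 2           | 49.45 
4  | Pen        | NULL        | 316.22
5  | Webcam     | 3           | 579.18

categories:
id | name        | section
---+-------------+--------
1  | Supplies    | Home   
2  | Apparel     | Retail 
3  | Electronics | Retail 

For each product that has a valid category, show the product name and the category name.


INNER JOIN keeps only products rows whose category_id matches an id in categories. Walk through each product:
  - product 1 (Tablet): category_id=1 -> matches Supplies
  - product 2 (Headphones): category_id=NULL, no match -> dropped
  - product 3 (Stapler): category_id=2 -> matches Apparel
  - product 4 (Pen): category_id=NULL, no match -> dropped
  - product 5 (Webcam): category_id=3 -> matches Electronics
So 2 of 5 rows are dropped.

SQL:
SELECT a.name, b.name AS category
FROM products a
INNER JOIN categories b ON a.category_id = b.id

Result:
name    | category   
--------+------------
Tablet  | Supplies   
Stapler | Apparel    
Webcam  | Electronics


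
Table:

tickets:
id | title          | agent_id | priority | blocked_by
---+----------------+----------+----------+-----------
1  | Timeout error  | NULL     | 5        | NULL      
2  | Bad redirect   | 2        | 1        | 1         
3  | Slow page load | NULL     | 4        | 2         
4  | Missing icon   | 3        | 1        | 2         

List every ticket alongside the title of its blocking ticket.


This is a self-join: tickets is joined to a second copy of itself, matching each row's blocked_by to another row's id. Use LEFT JOIN so rows with blocked_by=NULL are kept.
  - ticket 1 (Timeout error): blocked_by=NULL -> NULL
  - ticket 2 (Bad redirect): blocked_by=1 -> Timeout error
  - ticket 3 (Slow page load): blocked_by=2 -> Bad redirect
  - ticket 4 (Missing icon): blocked_by=2 -> Bad redirect

SQL:
SELECT a.title AS item, b.title AS blocked_by
FROM tickets a
LEFT JOIN tickets b ON a.blocked_by = b.id

Result:
item           | blocked_by   
---------------+--------------
Timeout error  | NULL         
Bad redirect   | Timeout error
Slow page load | Bad redirect 
Missing icon   | Bad redirect 


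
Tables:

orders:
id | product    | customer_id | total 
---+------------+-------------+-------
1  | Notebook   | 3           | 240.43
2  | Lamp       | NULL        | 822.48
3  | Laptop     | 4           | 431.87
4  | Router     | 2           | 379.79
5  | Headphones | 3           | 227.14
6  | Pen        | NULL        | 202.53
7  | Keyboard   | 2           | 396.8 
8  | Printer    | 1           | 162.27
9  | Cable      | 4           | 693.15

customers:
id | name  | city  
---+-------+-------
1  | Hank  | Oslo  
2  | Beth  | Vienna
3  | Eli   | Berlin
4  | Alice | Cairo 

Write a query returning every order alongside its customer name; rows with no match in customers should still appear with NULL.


LEFT JOIN keeps every row from orders (the left table); where customer_id has no match in customers, the customer columns become NULL. Walk through each order:
  - order 1 (Notebook): customer_id=3 -> matches Eli
  - order 2 (Lamp): customer_id=NULL, no match -> kept with NULL
  - order 3 (Laptop): customer_id=4 -> matches Alice
  - order 4 (Router): customer_id=2 -> matches Beth
  - order 5 (Headphones): customer_id=3 -> matches Eli
  - order 6 (Pen): customer_id=NULL, no match -> kept with NULL
  - order 7 (Keyboard): customer_id=2 -> matches Beth
  - order 8 (Printer): customer_id=1 -> matches Hank
  - order 9 (Cable): customer_id=4 -> matches Alice
All 9 rows appear; 2 have NULL customer.

SQL:
SELECT a.product, b.name AS customer
FROM orders a
LEFT JOIN customers b ON a.customer_id = b.id

Result:
product    | customer
-----------+---------
Notebook   | Eli     
Lamp       | NULL    
Laptop     | Alice   
Router     | Beth    
Headphones | Eli     
Pen        | NULL    
Keyboard   | Beth    
Printer    | Hank    
Cable      | Alice   
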